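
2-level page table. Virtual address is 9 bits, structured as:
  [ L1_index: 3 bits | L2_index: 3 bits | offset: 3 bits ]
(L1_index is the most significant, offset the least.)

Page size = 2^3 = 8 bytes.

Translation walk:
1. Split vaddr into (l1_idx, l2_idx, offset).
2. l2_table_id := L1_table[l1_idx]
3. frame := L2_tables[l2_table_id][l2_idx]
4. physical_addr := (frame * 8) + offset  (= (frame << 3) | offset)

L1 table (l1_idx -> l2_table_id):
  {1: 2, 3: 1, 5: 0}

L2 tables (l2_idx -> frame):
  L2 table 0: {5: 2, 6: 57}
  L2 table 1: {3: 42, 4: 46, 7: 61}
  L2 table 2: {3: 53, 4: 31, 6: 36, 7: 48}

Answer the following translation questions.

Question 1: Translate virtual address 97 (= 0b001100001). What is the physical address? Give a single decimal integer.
vaddr = 97 = 0b001100001
Split: l1_idx=1, l2_idx=4, offset=1
L1[1] = 2
L2[2][4] = 31
paddr = 31 * 8 + 1 = 249

Answer: 249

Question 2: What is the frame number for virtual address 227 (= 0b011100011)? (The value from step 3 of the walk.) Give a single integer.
Answer: 46

Derivation:
vaddr = 227: l1_idx=3, l2_idx=4
L1[3] = 1; L2[1][4] = 46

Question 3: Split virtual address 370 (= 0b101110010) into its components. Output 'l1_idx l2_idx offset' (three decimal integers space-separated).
Answer: 5 6 2

Derivation:
vaddr = 370 = 0b101110010
  top 3 bits -> l1_idx = 5
  next 3 bits -> l2_idx = 6
  bottom 3 bits -> offset = 2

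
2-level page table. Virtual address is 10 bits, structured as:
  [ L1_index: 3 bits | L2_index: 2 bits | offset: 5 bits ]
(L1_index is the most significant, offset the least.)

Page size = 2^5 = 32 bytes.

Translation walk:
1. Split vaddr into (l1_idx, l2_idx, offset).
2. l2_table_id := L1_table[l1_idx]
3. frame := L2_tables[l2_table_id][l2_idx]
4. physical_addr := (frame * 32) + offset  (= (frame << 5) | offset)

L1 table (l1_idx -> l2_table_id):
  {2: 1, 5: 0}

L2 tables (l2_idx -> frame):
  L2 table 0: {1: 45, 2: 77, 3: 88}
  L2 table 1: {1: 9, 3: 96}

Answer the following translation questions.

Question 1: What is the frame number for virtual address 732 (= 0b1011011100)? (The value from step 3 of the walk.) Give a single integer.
Answer: 77

Derivation:
vaddr = 732: l1_idx=5, l2_idx=2
L1[5] = 0; L2[0][2] = 77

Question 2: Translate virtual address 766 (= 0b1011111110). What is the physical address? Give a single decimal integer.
Answer: 2846

Derivation:
vaddr = 766 = 0b1011111110
Split: l1_idx=5, l2_idx=3, offset=30
L1[5] = 0
L2[0][3] = 88
paddr = 88 * 32 + 30 = 2846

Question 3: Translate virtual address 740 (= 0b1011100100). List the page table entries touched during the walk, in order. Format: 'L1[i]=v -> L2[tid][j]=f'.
Answer: L1[5]=0 -> L2[0][3]=88

Derivation:
vaddr = 740 = 0b1011100100
Split: l1_idx=5, l2_idx=3, offset=4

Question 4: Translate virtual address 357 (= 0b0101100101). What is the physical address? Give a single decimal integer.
vaddr = 357 = 0b0101100101
Split: l1_idx=2, l2_idx=3, offset=5
L1[2] = 1
L2[1][3] = 96
paddr = 96 * 32 + 5 = 3077

Answer: 3077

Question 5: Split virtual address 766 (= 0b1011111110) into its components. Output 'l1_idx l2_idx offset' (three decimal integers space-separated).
vaddr = 766 = 0b1011111110
  top 3 bits -> l1_idx = 5
  next 2 bits -> l2_idx = 3
  bottom 5 bits -> offset = 30

Answer: 5 3 30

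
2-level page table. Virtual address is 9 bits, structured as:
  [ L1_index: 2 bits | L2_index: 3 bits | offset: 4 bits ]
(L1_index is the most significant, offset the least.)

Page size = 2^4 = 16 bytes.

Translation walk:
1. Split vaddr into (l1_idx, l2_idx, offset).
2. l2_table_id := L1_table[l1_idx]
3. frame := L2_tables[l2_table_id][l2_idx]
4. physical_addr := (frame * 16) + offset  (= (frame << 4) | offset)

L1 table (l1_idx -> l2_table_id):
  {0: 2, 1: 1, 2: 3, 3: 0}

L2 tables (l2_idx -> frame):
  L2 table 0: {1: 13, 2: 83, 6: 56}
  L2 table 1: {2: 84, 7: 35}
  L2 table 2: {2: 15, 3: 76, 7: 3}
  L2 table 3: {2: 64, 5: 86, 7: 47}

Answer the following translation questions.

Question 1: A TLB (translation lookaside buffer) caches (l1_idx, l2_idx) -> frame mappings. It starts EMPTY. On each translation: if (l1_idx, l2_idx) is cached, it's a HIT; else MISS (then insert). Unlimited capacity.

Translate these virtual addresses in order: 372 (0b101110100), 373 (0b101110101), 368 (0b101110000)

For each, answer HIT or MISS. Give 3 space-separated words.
Answer: MISS HIT HIT

Derivation:
vaddr=372: (2,7) not in TLB -> MISS, insert
vaddr=373: (2,7) in TLB -> HIT
vaddr=368: (2,7) in TLB -> HIT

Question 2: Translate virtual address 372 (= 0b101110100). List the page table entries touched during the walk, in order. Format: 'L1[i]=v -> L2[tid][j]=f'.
Answer: L1[2]=3 -> L2[3][7]=47

Derivation:
vaddr = 372 = 0b101110100
Split: l1_idx=2, l2_idx=7, offset=4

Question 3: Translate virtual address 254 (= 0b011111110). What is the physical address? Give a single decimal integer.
vaddr = 254 = 0b011111110
Split: l1_idx=1, l2_idx=7, offset=14
L1[1] = 1
L2[1][7] = 35
paddr = 35 * 16 + 14 = 574

Answer: 574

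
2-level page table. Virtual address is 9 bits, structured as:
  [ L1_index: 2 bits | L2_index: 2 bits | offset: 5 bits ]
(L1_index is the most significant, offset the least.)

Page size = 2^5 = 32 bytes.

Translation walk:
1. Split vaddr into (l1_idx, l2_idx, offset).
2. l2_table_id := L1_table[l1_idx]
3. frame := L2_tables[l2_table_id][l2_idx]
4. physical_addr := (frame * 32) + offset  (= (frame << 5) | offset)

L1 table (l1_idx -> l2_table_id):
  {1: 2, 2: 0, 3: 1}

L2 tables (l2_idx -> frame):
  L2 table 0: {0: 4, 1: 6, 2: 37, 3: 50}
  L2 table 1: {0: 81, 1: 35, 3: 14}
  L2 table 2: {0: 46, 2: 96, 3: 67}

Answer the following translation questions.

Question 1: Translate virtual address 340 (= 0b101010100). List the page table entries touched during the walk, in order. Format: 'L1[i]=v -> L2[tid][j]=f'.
vaddr = 340 = 0b101010100
Split: l1_idx=2, l2_idx=2, offset=20

Answer: L1[2]=0 -> L2[0][2]=37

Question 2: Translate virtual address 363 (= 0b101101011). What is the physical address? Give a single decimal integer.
Answer: 1611

Derivation:
vaddr = 363 = 0b101101011
Split: l1_idx=2, l2_idx=3, offset=11
L1[2] = 0
L2[0][3] = 50
paddr = 50 * 32 + 11 = 1611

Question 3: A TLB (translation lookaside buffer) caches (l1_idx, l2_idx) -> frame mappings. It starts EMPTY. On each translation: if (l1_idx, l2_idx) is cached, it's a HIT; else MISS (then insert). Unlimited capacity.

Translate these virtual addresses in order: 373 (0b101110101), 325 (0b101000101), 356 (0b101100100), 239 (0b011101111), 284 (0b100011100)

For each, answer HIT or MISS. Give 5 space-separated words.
vaddr=373: (2,3) not in TLB -> MISS, insert
vaddr=325: (2,2) not in TLB -> MISS, insert
vaddr=356: (2,3) in TLB -> HIT
vaddr=239: (1,3) not in TLB -> MISS, insert
vaddr=284: (2,0) not in TLB -> MISS, insert

Answer: MISS MISS HIT MISS MISS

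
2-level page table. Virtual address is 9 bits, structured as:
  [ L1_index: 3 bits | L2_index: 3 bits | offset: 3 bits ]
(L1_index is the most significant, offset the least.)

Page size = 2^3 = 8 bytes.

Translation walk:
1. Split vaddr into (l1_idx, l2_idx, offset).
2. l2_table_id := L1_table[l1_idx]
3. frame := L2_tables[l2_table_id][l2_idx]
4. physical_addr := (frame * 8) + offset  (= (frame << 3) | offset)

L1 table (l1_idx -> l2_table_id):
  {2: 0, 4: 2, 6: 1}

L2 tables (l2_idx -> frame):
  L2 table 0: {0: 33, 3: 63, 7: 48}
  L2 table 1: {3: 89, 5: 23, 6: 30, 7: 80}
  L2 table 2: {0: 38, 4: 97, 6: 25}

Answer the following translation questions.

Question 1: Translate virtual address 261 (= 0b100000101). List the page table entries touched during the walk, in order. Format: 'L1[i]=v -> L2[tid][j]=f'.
Answer: L1[4]=2 -> L2[2][0]=38

Derivation:
vaddr = 261 = 0b100000101
Split: l1_idx=4, l2_idx=0, offset=5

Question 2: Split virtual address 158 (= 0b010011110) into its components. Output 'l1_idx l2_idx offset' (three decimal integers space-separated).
Answer: 2 3 6

Derivation:
vaddr = 158 = 0b010011110
  top 3 bits -> l1_idx = 2
  next 3 bits -> l2_idx = 3
  bottom 3 bits -> offset = 6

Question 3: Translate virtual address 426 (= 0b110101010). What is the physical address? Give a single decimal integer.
vaddr = 426 = 0b110101010
Split: l1_idx=6, l2_idx=5, offset=2
L1[6] = 1
L2[1][5] = 23
paddr = 23 * 8 + 2 = 186

Answer: 186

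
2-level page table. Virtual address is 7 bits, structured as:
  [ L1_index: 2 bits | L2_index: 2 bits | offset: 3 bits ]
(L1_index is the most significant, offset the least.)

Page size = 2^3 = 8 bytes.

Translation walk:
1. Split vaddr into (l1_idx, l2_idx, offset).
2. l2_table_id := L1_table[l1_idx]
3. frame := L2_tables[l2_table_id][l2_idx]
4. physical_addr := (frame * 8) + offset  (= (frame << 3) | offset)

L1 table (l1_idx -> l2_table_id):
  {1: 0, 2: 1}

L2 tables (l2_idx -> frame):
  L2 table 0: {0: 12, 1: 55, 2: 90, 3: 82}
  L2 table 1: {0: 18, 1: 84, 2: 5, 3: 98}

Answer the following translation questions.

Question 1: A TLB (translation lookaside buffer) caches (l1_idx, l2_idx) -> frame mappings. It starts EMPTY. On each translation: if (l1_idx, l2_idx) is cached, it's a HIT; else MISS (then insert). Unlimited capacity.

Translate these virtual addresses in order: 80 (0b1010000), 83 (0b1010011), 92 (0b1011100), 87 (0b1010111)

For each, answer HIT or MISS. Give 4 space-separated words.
vaddr=80: (2,2) not in TLB -> MISS, insert
vaddr=83: (2,2) in TLB -> HIT
vaddr=92: (2,3) not in TLB -> MISS, insert
vaddr=87: (2,2) in TLB -> HIT

Answer: MISS HIT MISS HIT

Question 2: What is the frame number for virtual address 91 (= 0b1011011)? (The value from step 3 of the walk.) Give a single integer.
vaddr = 91: l1_idx=2, l2_idx=3
L1[2] = 1; L2[1][3] = 98

Answer: 98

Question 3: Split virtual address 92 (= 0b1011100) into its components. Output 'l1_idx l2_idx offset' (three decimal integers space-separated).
Answer: 2 3 4

Derivation:
vaddr = 92 = 0b1011100
  top 2 bits -> l1_idx = 2
  next 2 bits -> l2_idx = 3
  bottom 3 bits -> offset = 4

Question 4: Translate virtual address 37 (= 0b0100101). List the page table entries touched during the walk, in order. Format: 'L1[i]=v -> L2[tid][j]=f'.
vaddr = 37 = 0b0100101
Split: l1_idx=1, l2_idx=0, offset=5

Answer: L1[1]=0 -> L2[0][0]=12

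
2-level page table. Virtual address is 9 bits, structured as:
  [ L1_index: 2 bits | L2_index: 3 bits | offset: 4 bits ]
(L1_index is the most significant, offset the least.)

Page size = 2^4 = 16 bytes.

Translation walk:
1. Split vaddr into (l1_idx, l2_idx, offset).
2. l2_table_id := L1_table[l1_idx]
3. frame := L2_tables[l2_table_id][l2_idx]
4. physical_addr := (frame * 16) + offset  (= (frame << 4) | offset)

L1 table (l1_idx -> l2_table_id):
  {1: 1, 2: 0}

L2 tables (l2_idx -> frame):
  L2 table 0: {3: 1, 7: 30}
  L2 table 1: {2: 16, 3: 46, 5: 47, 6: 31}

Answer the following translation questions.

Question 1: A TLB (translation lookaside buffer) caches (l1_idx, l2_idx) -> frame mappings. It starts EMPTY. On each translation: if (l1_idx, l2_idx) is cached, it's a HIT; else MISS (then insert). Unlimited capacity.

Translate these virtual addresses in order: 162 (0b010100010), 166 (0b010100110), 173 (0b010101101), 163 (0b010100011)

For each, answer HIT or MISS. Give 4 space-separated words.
Answer: MISS HIT HIT HIT

Derivation:
vaddr=162: (1,2) not in TLB -> MISS, insert
vaddr=166: (1,2) in TLB -> HIT
vaddr=173: (1,2) in TLB -> HIT
vaddr=163: (1,2) in TLB -> HIT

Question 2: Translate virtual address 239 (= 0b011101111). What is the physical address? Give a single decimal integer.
vaddr = 239 = 0b011101111
Split: l1_idx=1, l2_idx=6, offset=15
L1[1] = 1
L2[1][6] = 31
paddr = 31 * 16 + 15 = 511

Answer: 511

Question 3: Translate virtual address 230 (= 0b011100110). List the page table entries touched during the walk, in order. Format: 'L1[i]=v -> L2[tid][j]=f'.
vaddr = 230 = 0b011100110
Split: l1_idx=1, l2_idx=6, offset=6

Answer: L1[1]=1 -> L2[1][6]=31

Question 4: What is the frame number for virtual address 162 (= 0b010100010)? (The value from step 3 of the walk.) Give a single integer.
vaddr = 162: l1_idx=1, l2_idx=2
L1[1] = 1; L2[1][2] = 16

Answer: 16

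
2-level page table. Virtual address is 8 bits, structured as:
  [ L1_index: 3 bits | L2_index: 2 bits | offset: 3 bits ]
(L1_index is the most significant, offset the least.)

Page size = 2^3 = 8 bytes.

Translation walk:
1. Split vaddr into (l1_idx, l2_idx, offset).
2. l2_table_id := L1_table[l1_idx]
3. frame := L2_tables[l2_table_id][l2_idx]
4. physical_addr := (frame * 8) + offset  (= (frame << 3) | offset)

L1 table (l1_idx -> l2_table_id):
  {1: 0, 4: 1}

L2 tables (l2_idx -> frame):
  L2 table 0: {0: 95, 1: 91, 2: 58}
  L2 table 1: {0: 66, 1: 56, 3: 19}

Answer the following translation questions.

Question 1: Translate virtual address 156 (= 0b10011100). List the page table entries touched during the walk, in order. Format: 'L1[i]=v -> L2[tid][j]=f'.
Answer: L1[4]=1 -> L2[1][3]=19

Derivation:
vaddr = 156 = 0b10011100
Split: l1_idx=4, l2_idx=3, offset=4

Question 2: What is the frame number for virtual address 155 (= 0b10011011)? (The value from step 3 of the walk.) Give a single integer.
vaddr = 155: l1_idx=4, l2_idx=3
L1[4] = 1; L2[1][3] = 19

Answer: 19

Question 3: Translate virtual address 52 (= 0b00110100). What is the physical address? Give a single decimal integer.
vaddr = 52 = 0b00110100
Split: l1_idx=1, l2_idx=2, offset=4
L1[1] = 0
L2[0][2] = 58
paddr = 58 * 8 + 4 = 468

Answer: 468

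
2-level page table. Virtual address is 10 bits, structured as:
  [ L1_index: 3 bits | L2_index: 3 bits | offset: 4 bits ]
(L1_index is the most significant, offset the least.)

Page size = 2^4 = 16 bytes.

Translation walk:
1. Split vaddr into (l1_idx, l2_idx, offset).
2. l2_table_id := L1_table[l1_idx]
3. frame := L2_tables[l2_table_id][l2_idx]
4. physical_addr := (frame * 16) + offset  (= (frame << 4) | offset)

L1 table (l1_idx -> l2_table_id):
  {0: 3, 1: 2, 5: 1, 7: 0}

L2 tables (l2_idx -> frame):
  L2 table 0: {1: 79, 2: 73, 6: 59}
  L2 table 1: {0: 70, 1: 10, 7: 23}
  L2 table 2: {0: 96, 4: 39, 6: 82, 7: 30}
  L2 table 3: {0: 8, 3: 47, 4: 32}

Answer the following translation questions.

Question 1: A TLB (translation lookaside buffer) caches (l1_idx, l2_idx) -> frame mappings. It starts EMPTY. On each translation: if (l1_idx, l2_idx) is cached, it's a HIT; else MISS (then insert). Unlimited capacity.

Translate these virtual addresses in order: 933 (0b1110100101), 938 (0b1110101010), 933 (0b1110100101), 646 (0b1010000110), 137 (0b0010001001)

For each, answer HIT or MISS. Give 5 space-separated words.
Answer: MISS HIT HIT MISS MISS

Derivation:
vaddr=933: (7,2) not in TLB -> MISS, insert
vaddr=938: (7,2) in TLB -> HIT
vaddr=933: (7,2) in TLB -> HIT
vaddr=646: (5,0) not in TLB -> MISS, insert
vaddr=137: (1,0) not in TLB -> MISS, insert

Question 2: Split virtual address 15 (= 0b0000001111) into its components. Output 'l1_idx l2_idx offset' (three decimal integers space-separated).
Answer: 0 0 15

Derivation:
vaddr = 15 = 0b0000001111
  top 3 bits -> l1_idx = 0
  next 3 bits -> l2_idx = 0
  bottom 4 bits -> offset = 15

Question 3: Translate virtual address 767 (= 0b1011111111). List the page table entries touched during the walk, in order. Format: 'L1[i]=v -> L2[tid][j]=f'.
Answer: L1[5]=1 -> L2[1][7]=23

Derivation:
vaddr = 767 = 0b1011111111
Split: l1_idx=5, l2_idx=7, offset=15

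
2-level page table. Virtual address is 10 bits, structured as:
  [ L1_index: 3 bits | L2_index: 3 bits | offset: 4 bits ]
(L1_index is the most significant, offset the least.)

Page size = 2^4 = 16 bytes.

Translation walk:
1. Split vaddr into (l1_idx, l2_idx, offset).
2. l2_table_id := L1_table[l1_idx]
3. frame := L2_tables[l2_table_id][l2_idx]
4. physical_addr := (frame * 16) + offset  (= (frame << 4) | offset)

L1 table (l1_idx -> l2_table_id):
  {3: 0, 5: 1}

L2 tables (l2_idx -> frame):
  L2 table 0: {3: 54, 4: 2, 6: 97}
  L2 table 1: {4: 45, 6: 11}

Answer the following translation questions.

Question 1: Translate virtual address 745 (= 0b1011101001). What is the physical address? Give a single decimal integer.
vaddr = 745 = 0b1011101001
Split: l1_idx=5, l2_idx=6, offset=9
L1[5] = 1
L2[1][6] = 11
paddr = 11 * 16 + 9 = 185

Answer: 185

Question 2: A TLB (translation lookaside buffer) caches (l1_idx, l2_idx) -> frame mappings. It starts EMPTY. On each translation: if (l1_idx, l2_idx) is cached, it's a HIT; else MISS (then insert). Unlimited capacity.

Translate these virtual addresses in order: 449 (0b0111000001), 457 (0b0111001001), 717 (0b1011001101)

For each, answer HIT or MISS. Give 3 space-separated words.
Answer: MISS HIT MISS

Derivation:
vaddr=449: (3,4) not in TLB -> MISS, insert
vaddr=457: (3,4) in TLB -> HIT
vaddr=717: (5,4) not in TLB -> MISS, insert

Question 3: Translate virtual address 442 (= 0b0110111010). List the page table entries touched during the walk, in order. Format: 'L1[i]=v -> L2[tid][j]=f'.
vaddr = 442 = 0b0110111010
Split: l1_idx=3, l2_idx=3, offset=10

Answer: L1[3]=0 -> L2[0][3]=54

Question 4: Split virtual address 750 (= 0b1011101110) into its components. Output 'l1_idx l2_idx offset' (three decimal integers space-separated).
vaddr = 750 = 0b1011101110
  top 3 bits -> l1_idx = 5
  next 3 bits -> l2_idx = 6
  bottom 4 bits -> offset = 14

Answer: 5 6 14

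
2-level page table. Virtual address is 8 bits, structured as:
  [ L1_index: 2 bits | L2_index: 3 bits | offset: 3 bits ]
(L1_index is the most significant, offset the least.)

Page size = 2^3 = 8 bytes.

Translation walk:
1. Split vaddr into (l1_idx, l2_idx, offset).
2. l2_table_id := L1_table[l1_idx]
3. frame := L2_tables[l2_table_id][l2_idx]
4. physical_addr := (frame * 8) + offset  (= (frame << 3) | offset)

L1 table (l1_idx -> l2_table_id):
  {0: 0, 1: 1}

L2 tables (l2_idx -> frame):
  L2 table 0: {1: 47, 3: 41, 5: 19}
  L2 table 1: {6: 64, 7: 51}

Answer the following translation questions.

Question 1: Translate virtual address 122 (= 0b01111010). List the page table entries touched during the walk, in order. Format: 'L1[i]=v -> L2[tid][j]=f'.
vaddr = 122 = 0b01111010
Split: l1_idx=1, l2_idx=7, offset=2

Answer: L1[1]=1 -> L2[1][7]=51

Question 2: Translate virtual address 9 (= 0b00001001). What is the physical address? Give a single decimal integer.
Answer: 377

Derivation:
vaddr = 9 = 0b00001001
Split: l1_idx=0, l2_idx=1, offset=1
L1[0] = 0
L2[0][1] = 47
paddr = 47 * 8 + 1 = 377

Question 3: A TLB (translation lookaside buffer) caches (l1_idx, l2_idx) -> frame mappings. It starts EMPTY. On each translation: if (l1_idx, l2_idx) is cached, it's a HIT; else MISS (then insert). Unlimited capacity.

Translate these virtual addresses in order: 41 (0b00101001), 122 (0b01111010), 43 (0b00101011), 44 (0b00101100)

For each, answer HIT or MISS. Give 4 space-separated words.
vaddr=41: (0,5) not in TLB -> MISS, insert
vaddr=122: (1,7) not in TLB -> MISS, insert
vaddr=43: (0,5) in TLB -> HIT
vaddr=44: (0,5) in TLB -> HIT

Answer: MISS MISS HIT HIT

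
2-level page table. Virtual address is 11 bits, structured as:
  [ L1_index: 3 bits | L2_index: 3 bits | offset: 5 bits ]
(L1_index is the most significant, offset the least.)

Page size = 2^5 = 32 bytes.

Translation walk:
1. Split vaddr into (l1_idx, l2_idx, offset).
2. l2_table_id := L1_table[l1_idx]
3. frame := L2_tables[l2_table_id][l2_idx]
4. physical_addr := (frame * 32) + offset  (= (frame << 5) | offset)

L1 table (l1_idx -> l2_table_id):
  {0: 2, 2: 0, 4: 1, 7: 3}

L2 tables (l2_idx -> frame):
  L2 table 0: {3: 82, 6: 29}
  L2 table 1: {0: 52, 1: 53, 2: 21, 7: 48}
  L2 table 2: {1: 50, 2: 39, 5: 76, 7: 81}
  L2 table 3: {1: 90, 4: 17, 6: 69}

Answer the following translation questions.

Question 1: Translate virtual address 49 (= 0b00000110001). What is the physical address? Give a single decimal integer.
vaddr = 49 = 0b00000110001
Split: l1_idx=0, l2_idx=1, offset=17
L1[0] = 2
L2[2][1] = 50
paddr = 50 * 32 + 17 = 1617

Answer: 1617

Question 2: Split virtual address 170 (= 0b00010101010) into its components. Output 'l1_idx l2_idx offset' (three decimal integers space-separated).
vaddr = 170 = 0b00010101010
  top 3 bits -> l1_idx = 0
  next 3 bits -> l2_idx = 5
  bottom 5 bits -> offset = 10

Answer: 0 5 10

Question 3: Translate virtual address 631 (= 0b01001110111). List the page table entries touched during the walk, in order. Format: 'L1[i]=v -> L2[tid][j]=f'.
Answer: L1[2]=0 -> L2[0][3]=82

Derivation:
vaddr = 631 = 0b01001110111
Split: l1_idx=2, l2_idx=3, offset=23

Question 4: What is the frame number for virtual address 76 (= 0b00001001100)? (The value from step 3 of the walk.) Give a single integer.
Answer: 39

Derivation:
vaddr = 76: l1_idx=0, l2_idx=2
L1[0] = 2; L2[2][2] = 39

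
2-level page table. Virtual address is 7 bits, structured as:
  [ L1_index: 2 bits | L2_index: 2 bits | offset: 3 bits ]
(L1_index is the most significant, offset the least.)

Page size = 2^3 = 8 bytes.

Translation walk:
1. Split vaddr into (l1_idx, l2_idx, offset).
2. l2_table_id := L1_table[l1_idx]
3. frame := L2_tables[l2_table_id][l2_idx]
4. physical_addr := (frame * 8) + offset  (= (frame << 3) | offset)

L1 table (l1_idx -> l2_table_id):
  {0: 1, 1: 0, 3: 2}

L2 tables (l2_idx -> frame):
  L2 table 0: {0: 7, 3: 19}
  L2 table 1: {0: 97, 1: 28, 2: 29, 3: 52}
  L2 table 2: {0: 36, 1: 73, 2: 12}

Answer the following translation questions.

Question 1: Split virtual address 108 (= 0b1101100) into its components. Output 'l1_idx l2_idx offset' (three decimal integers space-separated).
vaddr = 108 = 0b1101100
  top 2 bits -> l1_idx = 3
  next 2 bits -> l2_idx = 1
  bottom 3 bits -> offset = 4

Answer: 3 1 4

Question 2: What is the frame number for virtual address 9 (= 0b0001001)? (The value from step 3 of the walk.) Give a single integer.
vaddr = 9: l1_idx=0, l2_idx=1
L1[0] = 1; L2[1][1] = 28

Answer: 28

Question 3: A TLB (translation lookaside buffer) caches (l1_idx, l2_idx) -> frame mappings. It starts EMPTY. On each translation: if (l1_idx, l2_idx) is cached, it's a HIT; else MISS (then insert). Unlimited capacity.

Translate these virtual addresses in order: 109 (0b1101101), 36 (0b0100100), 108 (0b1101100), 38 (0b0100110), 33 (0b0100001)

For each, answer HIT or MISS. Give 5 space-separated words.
vaddr=109: (3,1) not in TLB -> MISS, insert
vaddr=36: (1,0) not in TLB -> MISS, insert
vaddr=108: (3,1) in TLB -> HIT
vaddr=38: (1,0) in TLB -> HIT
vaddr=33: (1,0) in TLB -> HIT

Answer: MISS MISS HIT HIT HIT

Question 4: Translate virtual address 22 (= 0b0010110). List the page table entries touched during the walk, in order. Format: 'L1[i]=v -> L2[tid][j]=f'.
Answer: L1[0]=1 -> L2[1][2]=29

Derivation:
vaddr = 22 = 0b0010110
Split: l1_idx=0, l2_idx=2, offset=6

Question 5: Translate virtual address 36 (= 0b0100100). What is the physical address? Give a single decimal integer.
Answer: 60

Derivation:
vaddr = 36 = 0b0100100
Split: l1_idx=1, l2_idx=0, offset=4
L1[1] = 0
L2[0][0] = 7
paddr = 7 * 8 + 4 = 60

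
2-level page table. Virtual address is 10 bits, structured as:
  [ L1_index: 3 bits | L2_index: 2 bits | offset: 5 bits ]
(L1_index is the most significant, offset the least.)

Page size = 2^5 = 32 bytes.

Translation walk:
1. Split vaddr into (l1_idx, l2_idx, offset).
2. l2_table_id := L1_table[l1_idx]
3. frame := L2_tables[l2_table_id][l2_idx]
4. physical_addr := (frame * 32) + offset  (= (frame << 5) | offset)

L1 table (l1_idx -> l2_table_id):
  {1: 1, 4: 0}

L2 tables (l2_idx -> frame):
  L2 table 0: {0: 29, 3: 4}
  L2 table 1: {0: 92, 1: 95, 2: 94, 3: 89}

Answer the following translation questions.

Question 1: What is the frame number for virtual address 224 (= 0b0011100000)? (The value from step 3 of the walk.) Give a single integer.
vaddr = 224: l1_idx=1, l2_idx=3
L1[1] = 1; L2[1][3] = 89

Answer: 89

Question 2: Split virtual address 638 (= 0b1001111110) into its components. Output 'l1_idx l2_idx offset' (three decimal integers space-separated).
Answer: 4 3 30

Derivation:
vaddr = 638 = 0b1001111110
  top 3 bits -> l1_idx = 4
  next 2 bits -> l2_idx = 3
  bottom 5 bits -> offset = 30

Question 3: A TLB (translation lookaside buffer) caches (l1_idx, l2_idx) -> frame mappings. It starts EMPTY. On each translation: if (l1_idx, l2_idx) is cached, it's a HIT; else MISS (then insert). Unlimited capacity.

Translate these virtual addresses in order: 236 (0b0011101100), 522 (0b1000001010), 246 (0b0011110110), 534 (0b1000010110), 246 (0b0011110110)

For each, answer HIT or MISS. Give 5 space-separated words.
Answer: MISS MISS HIT HIT HIT

Derivation:
vaddr=236: (1,3) not in TLB -> MISS, insert
vaddr=522: (4,0) not in TLB -> MISS, insert
vaddr=246: (1,3) in TLB -> HIT
vaddr=534: (4,0) in TLB -> HIT
vaddr=246: (1,3) in TLB -> HIT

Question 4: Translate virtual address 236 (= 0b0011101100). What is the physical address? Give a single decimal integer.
Answer: 2860

Derivation:
vaddr = 236 = 0b0011101100
Split: l1_idx=1, l2_idx=3, offset=12
L1[1] = 1
L2[1][3] = 89
paddr = 89 * 32 + 12 = 2860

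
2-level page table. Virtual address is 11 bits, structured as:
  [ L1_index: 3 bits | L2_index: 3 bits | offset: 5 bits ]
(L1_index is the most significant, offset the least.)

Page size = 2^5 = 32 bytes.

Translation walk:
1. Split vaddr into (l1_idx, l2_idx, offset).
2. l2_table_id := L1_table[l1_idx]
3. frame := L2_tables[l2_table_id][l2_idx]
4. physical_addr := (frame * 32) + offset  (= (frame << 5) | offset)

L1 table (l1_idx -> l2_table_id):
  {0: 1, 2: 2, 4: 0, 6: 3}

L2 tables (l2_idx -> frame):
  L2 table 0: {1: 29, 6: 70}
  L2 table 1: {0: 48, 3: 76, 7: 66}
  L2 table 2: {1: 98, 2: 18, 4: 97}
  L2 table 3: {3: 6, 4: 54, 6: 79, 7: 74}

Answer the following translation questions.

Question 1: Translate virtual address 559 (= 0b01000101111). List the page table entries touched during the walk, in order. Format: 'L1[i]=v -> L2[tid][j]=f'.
Answer: L1[2]=2 -> L2[2][1]=98

Derivation:
vaddr = 559 = 0b01000101111
Split: l1_idx=2, l2_idx=1, offset=15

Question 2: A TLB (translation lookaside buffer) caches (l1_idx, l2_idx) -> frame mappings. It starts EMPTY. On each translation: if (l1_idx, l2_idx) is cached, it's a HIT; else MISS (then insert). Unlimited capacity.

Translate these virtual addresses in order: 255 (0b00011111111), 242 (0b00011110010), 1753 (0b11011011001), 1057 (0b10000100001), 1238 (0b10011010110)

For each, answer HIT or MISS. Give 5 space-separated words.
vaddr=255: (0,7) not in TLB -> MISS, insert
vaddr=242: (0,7) in TLB -> HIT
vaddr=1753: (6,6) not in TLB -> MISS, insert
vaddr=1057: (4,1) not in TLB -> MISS, insert
vaddr=1238: (4,6) not in TLB -> MISS, insert

Answer: MISS HIT MISS MISS MISS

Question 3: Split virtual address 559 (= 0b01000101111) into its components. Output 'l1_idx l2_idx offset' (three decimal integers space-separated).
vaddr = 559 = 0b01000101111
  top 3 bits -> l1_idx = 2
  next 3 bits -> l2_idx = 1
  bottom 5 bits -> offset = 15

Answer: 2 1 15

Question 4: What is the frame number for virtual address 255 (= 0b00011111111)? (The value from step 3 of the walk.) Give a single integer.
vaddr = 255: l1_idx=0, l2_idx=7
L1[0] = 1; L2[1][7] = 66

Answer: 66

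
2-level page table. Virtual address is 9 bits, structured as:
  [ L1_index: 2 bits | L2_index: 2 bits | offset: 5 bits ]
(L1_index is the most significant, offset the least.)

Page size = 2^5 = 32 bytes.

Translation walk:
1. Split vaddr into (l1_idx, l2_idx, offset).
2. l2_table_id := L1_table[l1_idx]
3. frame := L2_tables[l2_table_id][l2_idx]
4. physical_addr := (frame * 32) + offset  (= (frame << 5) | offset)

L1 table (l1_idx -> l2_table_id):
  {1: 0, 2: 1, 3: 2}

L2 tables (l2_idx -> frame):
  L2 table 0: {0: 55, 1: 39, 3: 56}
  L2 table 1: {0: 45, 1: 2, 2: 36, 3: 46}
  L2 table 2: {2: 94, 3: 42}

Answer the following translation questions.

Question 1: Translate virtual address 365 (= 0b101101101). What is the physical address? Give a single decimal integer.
vaddr = 365 = 0b101101101
Split: l1_idx=2, l2_idx=3, offset=13
L1[2] = 1
L2[1][3] = 46
paddr = 46 * 32 + 13 = 1485

Answer: 1485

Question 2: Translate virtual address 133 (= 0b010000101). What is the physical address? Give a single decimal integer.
Answer: 1765

Derivation:
vaddr = 133 = 0b010000101
Split: l1_idx=1, l2_idx=0, offset=5
L1[1] = 0
L2[0][0] = 55
paddr = 55 * 32 + 5 = 1765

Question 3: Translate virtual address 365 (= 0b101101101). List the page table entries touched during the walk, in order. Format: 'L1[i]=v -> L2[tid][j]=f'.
Answer: L1[2]=1 -> L2[1][3]=46

Derivation:
vaddr = 365 = 0b101101101
Split: l1_idx=2, l2_idx=3, offset=13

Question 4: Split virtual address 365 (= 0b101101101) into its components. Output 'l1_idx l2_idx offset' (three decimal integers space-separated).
Answer: 2 3 13

Derivation:
vaddr = 365 = 0b101101101
  top 2 bits -> l1_idx = 2
  next 2 bits -> l2_idx = 3
  bottom 5 bits -> offset = 13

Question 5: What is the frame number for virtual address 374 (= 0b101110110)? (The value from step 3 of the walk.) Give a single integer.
vaddr = 374: l1_idx=2, l2_idx=3
L1[2] = 1; L2[1][3] = 46

Answer: 46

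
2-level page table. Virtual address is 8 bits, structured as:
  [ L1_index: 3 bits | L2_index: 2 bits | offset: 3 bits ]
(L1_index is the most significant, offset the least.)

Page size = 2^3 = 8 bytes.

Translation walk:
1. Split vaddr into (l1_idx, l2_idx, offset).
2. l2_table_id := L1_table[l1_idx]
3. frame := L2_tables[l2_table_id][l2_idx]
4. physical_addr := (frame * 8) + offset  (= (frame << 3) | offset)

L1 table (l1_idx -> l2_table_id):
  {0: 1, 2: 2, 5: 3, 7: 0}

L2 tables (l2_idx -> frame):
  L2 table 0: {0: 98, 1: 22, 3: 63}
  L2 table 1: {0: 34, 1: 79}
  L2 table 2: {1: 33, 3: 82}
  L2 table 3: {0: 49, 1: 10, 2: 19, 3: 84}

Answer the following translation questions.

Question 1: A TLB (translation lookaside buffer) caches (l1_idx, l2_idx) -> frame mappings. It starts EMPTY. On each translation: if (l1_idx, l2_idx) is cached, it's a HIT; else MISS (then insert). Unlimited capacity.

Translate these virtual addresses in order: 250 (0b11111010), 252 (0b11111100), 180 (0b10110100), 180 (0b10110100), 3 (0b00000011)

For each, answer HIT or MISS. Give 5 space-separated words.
vaddr=250: (7,3) not in TLB -> MISS, insert
vaddr=252: (7,3) in TLB -> HIT
vaddr=180: (5,2) not in TLB -> MISS, insert
vaddr=180: (5,2) in TLB -> HIT
vaddr=3: (0,0) not in TLB -> MISS, insert

Answer: MISS HIT MISS HIT MISS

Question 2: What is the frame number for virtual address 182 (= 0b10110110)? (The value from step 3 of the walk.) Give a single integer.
vaddr = 182: l1_idx=5, l2_idx=2
L1[5] = 3; L2[3][2] = 19

Answer: 19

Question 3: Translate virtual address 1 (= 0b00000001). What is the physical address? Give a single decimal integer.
vaddr = 1 = 0b00000001
Split: l1_idx=0, l2_idx=0, offset=1
L1[0] = 1
L2[1][0] = 34
paddr = 34 * 8 + 1 = 273

Answer: 273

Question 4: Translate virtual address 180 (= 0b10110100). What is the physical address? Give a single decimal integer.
Answer: 156

Derivation:
vaddr = 180 = 0b10110100
Split: l1_idx=5, l2_idx=2, offset=4
L1[5] = 3
L2[3][2] = 19
paddr = 19 * 8 + 4 = 156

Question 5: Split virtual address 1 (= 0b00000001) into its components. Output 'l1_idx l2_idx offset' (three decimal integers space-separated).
Answer: 0 0 1

Derivation:
vaddr = 1 = 0b00000001
  top 3 bits -> l1_idx = 0
  next 2 bits -> l2_idx = 0
  bottom 3 bits -> offset = 1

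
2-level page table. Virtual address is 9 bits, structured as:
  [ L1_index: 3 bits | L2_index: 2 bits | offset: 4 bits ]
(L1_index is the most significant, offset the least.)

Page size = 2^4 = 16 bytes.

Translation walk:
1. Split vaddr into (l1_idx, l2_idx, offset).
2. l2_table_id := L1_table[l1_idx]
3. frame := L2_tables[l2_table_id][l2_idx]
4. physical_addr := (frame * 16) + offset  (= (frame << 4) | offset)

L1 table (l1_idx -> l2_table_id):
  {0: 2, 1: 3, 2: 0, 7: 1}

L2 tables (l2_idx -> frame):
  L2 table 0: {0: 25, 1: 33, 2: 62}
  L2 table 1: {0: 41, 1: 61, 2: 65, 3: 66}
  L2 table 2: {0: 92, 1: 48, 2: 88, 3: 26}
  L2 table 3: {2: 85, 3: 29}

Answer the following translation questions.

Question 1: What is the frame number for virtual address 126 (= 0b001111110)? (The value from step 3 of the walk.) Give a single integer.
Answer: 29

Derivation:
vaddr = 126: l1_idx=1, l2_idx=3
L1[1] = 3; L2[3][3] = 29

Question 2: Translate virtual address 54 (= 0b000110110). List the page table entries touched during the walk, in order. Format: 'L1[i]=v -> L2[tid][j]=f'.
vaddr = 54 = 0b000110110
Split: l1_idx=0, l2_idx=3, offset=6

Answer: L1[0]=2 -> L2[2][3]=26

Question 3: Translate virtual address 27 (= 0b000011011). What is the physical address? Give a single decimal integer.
Answer: 779

Derivation:
vaddr = 27 = 0b000011011
Split: l1_idx=0, l2_idx=1, offset=11
L1[0] = 2
L2[2][1] = 48
paddr = 48 * 16 + 11 = 779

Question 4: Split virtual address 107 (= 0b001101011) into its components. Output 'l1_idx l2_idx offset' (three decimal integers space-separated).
Answer: 1 2 11

Derivation:
vaddr = 107 = 0b001101011
  top 3 bits -> l1_idx = 1
  next 2 bits -> l2_idx = 2
  bottom 4 bits -> offset = 11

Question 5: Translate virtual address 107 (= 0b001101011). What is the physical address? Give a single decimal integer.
vaddr = 107 = 0b001101011
Split: l1_idx=1, l2_idx=2, offset=11
L1[1] = 3
L2[3][2] = 85
paddr = 85 * 16 + 11 = 1371

Answer: 1371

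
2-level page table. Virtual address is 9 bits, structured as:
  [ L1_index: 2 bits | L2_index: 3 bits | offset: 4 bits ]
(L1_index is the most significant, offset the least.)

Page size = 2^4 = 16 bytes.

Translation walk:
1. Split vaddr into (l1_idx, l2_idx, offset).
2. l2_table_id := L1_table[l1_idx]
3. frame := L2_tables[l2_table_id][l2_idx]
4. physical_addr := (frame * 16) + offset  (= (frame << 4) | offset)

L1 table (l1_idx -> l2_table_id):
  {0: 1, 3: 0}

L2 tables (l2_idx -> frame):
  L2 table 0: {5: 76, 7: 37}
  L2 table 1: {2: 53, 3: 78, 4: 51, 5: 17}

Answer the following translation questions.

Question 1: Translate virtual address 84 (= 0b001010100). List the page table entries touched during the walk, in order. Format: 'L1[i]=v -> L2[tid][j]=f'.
Answer: L1[0]=1 -> L2[1][5]=17

Derivation:
vaddr = 84 = 0b001010100
Split: l1_idx=0, l2_idx=5, offset=4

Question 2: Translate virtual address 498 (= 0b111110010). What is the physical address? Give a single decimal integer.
vaddr = 498 = 0b111110010
Split: l1_idx=3, l2_idx=7, offset=2
L1[3] = 0
L2[0][7] = 37
paddr = 37 * 16 + 2 = 594

Answer: 594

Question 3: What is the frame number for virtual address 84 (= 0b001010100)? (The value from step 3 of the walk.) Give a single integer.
Answer: 17

Derivation:
vaddr = 84: l1_idx=0, l2_idx=5
L1[0] = 1; L2[1][5] = 17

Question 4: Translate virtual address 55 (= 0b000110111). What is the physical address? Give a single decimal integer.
Answer: 1255

Derivation:
vaddr = 55 = 0b000110111
Split: l1_idx=0, l2_idx=3, offset=7
L1[0] = 1
L2[1][3] = 78
paddr = 78 * 16 + 7 = 1255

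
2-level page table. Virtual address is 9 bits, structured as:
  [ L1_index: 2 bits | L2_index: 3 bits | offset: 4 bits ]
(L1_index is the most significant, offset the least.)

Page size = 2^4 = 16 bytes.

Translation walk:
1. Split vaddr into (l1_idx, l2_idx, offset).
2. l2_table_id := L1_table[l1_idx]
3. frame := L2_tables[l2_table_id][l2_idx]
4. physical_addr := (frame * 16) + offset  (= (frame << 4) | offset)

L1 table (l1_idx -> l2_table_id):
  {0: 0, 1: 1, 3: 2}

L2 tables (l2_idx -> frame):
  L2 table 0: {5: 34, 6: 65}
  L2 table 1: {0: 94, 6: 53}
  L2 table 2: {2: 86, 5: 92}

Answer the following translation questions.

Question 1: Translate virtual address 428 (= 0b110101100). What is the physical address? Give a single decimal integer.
vaddr = 428 = 0b110101100
Split: l1_idx=3, l2_idx=2, offset=12
L1[3] = 2
L2[2][2] = 86
paddr = 86 * 16 + 12 = 1388

Answer: 1388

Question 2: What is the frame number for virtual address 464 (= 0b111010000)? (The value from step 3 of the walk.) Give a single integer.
Answer: 92

Derivation:
vaddr = 464: l1_idx=3, l2_idx=5
L1[3] = 2; L2[2][5] = 92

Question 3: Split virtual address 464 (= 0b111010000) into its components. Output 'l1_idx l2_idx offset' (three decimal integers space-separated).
vaddr = 464 = 0b111010000
  top 2 bits -> l1_idx = 3
  next 3 bits -> l2_idx = 5
  bottom 4 bits -> offset = 0

Answer: 3 5 0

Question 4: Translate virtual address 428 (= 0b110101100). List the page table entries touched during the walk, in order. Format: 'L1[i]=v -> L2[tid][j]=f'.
Answer: L1[3]=2 -> L2[2][2]=86

Derivation:
vaddr = 428 = 0b110101100
Split: l1_idx=3, l2_idx=2, offset=12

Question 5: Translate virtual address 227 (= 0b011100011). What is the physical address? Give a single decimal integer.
vaddr = 227 = 0b011100011
Split: l1_idx=1, l2_idx=6, offset=3
L1[1] = 1
L2[1][6] = 53
paddr = 53 * 16 + 3 = 851

Answer: 851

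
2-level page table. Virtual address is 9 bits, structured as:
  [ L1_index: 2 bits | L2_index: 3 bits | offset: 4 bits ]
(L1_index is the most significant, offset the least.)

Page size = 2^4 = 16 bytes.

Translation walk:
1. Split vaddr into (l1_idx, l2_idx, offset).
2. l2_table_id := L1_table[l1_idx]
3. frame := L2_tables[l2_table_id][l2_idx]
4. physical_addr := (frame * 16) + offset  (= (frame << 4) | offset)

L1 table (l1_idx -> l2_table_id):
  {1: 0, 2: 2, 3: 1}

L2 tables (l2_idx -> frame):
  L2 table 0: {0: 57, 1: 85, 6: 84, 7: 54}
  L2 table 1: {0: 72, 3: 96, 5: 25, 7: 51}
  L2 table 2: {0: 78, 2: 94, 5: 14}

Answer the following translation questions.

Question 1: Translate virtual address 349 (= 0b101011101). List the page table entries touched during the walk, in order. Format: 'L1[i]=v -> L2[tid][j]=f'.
Answer: L1[2]=2 -> L2[2][5]=14

Derivation:
vaddr = 349 = 0b101011101
Split: l1_idx=2, l2_idx=5, offset=13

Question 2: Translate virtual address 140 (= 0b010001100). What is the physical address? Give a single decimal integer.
vaddr = 140 = 0b010001100
Split: l1_idx=1, l2_idx=0, offset=12
L1[1] = 0
L2[0][0] = 57
paddr = 57 * 16 + 12 = 924

Answer: 924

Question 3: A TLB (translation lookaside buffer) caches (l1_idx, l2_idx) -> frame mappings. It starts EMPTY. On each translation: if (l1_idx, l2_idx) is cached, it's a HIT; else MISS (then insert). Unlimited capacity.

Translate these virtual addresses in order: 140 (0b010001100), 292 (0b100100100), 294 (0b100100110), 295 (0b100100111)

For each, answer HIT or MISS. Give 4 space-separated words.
vaddr=140: (1,0) not in TLB -> MISS, insert
vaddr=292: (2,2) not in TLB -> MISS, insert
vaddr=294: (2,2) in TLB -> HIT
vaddr=295: (2,2) in TLB -> HIT

Answer: MISS MISS HIT HIT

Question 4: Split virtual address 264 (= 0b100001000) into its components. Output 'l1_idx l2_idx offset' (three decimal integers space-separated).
vaddr = 264 = 0b100001000
  top 2 bits -> l1_idx = 2
  next 3 bits -> l2_idx = 0
  bottom 4 bits -> offset = 8

Answer: 2 0 8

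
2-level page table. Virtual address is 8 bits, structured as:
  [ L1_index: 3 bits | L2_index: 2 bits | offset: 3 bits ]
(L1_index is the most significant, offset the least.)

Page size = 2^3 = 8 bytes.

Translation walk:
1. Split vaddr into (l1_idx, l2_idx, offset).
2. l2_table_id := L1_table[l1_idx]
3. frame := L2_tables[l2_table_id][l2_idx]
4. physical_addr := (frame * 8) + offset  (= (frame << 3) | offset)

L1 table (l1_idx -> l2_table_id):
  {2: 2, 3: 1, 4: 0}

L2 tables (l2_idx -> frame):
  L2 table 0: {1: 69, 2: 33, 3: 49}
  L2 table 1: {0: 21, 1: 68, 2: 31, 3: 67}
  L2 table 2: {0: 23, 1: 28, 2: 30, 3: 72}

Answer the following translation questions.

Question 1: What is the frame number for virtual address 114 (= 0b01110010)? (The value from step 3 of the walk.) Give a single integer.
vaddr = 114: l1_idx=3, l2_idx=2
L1[3] = 1; L2[1][2] = 31

Answer: 31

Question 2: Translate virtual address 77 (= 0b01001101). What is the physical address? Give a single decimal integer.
vaddr = 77 = 0b01001101
Split: l1_idx=2, l2_idx=1, offset=5
L1[2] = 2
L2[2][1] = 28
paddr = 28 * 8 + 5 = 229

Answer: 229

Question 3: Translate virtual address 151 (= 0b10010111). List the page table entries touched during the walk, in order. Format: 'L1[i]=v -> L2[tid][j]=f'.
Answer: L1[4]=0 -> L2[0][2]=33

Derivation:
vaddr = 151 = 0b10010111
Split: l1_idx=4, l2_idx=2, offset=7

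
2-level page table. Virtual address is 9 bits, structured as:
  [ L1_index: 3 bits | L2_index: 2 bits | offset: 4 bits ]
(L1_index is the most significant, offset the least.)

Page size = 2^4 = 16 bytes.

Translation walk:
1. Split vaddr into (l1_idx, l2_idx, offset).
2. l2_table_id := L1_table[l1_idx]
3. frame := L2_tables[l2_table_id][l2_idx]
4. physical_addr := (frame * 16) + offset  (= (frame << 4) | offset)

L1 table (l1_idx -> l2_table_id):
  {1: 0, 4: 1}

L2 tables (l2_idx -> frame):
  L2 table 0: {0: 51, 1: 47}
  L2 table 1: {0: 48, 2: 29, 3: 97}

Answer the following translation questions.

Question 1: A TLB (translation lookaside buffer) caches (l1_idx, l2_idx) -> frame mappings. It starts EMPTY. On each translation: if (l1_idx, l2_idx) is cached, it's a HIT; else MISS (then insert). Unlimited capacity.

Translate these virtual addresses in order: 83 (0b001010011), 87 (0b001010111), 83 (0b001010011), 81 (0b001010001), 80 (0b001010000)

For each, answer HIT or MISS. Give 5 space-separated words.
Answer: MISS HIT HIT HIT HIT

Derivation:
vaddr=83: (1,1) not in TLB -> MISS, insert
vaddr=87: (1,1) in TLB -> HIT
vaddr=83: (1,1) in TLB -> HIT
vaddr=81: (1,1) in TLB -> HIT
vaddr=80: (1,1) in TLB -> HIT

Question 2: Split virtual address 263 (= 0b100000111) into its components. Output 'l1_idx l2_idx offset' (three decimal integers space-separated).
Answer: 4 0 7

Derivation:
vaddr = 263 = 0b100000111
  top 3 bits -> l1_idx = 4
  next 2 bits -> l2_idx = 0
  bottom 4 bits -> offset = 7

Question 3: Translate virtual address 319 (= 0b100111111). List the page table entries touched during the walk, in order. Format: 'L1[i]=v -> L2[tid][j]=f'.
vaddr = 319 = 0b100111111
Split: l1_idx=4, l2_idx=3, offset=15

Answer: L1[4]=1 -> L2[1][3]=97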